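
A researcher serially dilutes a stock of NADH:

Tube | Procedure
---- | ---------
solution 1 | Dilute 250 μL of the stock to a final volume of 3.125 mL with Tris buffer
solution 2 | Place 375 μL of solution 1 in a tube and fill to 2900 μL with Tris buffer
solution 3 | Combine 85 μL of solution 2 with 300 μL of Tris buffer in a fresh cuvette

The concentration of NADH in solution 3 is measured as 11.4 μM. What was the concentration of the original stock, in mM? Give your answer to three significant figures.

Step 1: 250 μL brought to 3.125 mL → factor 3125/250 = 12.5
Step 2: 375 μL brought to 2900 μL → factor 2900/375 = 7.7333
Step 3: 85 μL + 300 μL = 385 μL total → factor 385/85 = 4.5294
Overall dilution factor = 12.5 × 7.7333 × 4.5294 = 437.84
Stock = 11.4 μM × 437.84 = 4991 μM = 4.99 mM

4.99 mM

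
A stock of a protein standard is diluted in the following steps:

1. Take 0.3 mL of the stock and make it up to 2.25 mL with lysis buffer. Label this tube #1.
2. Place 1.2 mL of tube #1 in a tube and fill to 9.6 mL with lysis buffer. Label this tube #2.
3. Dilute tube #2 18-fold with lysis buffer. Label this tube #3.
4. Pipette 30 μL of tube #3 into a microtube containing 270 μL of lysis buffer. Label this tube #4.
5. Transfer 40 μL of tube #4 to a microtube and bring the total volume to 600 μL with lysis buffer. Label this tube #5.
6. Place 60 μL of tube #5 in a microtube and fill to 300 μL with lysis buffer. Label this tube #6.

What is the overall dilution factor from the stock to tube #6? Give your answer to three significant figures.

8.10 × 10^5

Step 1: 0.3 mL brought to 2.25 mL → factor 2.25/0.3 = 7.5
Step 2: 1.2 mL brought to 9.6 mL → factor 9.6/1.2 = 8
Step 3: 18-fold → factor 18
Step 4: 30 μL + 270 μL = 300 μL total → factor 300/30 = 10
Step 5: 40 μL brought to 600 μL → factor 600/40 = 15
Step 6: 60 μL brought to 300 μL → factor 300/60 = 5
Overall dilution factor = 7.5 × 8 × 18 × 10 × 15 × 5 = 8.1 × 10^5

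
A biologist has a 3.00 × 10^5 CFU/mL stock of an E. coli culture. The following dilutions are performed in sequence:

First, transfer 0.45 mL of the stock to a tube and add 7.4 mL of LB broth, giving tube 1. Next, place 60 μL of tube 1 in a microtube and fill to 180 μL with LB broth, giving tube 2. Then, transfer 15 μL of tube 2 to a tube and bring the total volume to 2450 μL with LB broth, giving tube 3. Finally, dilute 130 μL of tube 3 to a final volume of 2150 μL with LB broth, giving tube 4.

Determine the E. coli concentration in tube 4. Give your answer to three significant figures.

2.12 CFU/mL

Step 1: 0.45 mL + 7.4 mL = 7.85 mL total → factor 7.85/0.45 = 17.444
Step 2: 60 μL brought to 180 μL → factor 180/60 = 3
Step 3: 15 μL brought to 2450 μL → factor 2450/15 = 163.33
Step 4: 130 μL brought to 2150 μL → factor 2150/130 = 16.538
Overall dilution factor = 17.444 × 3 × 163.33 × 16.538 = 1.4137 × 10^5
Final = 3.00 × 10^5 CFU/mL / 1.4137 × 10^5 = 2.12 CFU/mL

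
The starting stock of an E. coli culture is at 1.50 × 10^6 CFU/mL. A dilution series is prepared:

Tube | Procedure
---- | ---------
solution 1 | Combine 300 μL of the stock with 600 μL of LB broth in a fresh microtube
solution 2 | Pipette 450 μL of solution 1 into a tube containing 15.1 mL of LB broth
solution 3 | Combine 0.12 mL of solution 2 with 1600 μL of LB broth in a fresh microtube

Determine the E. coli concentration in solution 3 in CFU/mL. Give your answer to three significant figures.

1.01 × 10^3 CFU/mL

Step 1: 300 μL + 600 μL = 900 μL total → factor 900/300 = 3
Step 2: 450 μL + 15.1 mL = 15550 μL total → factor 15550/450 = 34.556
Step 3: 0.12 mL + 1600 μL = 1.72 mL total → factor 1.72/0.12 = 14.333
Overall dilution factor = 3 × 34.556 × 14.333 = 1485.9
Final = 1.50 × 10^6 CFU/mL / 1485.9 = 1.01 × 10^3 CFU/mL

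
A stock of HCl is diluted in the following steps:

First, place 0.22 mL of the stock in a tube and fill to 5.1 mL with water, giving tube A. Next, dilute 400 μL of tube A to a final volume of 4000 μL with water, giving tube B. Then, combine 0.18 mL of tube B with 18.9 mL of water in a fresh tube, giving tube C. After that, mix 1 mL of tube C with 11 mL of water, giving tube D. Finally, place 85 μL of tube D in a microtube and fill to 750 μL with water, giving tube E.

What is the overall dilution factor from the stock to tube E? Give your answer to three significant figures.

Step 1: 0.22 mL brought to 5.1 mL → factor 5.1/0.22 = 23.182
Step 2: 400 μL brought to 4000 μL → factor 4000/400 = 10
Step 3: 0.18 mL + 18.9 mL = 19.08 mL total → factor 19.08/0.18 = 106
Step 4: 1 mL + 11 mL = 12 mL total → factor 12/1 = 12
Step 5: 85 μL brought to 750 μL → factor 750/85 = 8.8235
Overall dilution factor = 23.182 × 10 × 106 × 12 × 8.8235 = 2.6018 × 10^6

2.60 × 10^6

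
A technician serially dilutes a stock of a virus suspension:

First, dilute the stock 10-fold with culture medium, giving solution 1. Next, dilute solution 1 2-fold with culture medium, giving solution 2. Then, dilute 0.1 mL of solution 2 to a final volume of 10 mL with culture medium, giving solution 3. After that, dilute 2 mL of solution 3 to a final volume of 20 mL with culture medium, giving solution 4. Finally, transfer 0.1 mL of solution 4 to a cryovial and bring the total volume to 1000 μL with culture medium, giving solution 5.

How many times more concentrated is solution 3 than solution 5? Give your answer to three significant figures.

Step 1: 10-fold → factor 10
Step 2: 2-fold → factor 2
Step 3: 0.1 mL brought to 10 mL → factor 10/0.1 = 100
Step 4: 2 mL brought to 20 mL → factor 20/2 = 10
Step 5: 0.1 mL brought to 1000 μL → factor 1/0.1 = 10
Dilution factor to solution 3 = 2000; to solution 5 = 2 × 10^5
[solution 3]/[solution 5] = (factor to solution 5)/(factor to solution 3) = 2 × 10^5/2000 = 100

100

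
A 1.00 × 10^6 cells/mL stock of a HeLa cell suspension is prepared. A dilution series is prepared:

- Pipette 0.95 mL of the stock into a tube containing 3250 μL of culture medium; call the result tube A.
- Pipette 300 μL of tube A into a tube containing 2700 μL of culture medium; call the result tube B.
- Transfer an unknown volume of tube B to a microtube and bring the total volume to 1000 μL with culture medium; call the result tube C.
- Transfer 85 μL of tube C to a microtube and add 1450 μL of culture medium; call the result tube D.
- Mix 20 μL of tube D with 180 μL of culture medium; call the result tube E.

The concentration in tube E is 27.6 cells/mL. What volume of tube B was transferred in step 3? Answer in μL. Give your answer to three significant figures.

220 μL

Step 1: 0.95 mL + 3250 μL = 4.2 mL total → factor 4.2/0.95 = 4.4211
Step 2: 300 μL + 2700 μL = 3000 μL total → factor 3000/300 = 10
Step 3: v brought to 1000 μL → factor = 1000 μL/v
Step 4: 85 μL + 1450 μL = 1535 μL total → factor 1535/85 = 18.059
Step 5: 20 μL + 180 μL = 200 μL total → factor 200/20 = 10
Product of known-step factors = 7983.9
Overall factor = 1.00 × 10^6 cells/mL / (27.6 cells/mL) = 36232
Step-3 factor = 36232 / 7983.9 = 4.5381
v = 1000 μL / 4.5381 = 220 μL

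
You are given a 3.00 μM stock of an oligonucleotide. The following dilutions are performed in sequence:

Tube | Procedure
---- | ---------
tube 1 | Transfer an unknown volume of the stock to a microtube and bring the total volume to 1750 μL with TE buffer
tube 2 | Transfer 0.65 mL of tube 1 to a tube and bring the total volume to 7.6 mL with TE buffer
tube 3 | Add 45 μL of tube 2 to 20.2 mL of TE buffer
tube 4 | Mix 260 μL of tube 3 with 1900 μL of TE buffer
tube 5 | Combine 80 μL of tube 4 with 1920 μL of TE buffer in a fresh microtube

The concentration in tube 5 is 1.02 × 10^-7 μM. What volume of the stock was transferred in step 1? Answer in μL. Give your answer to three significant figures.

Step 1: v brought to 1750 μL → factor = 1750 μL/v
Step 2: 0.65 mL brought to 7.6 mL → factor 7.6/0.65 = 11.692
Step 3: 45 μL + 20.2 mL = 20245 μL total → factor 20245/45 = 449.89
Step 4: 260 μL + 1900 μL = 2160 μL total → factor 2160/260 = 8.3077
Step 5: 80 μL + 1920 μL = 2000 μL total → factor 2000/80 = 25
Product of known-step factors = 1.0925 × 10^6
Overall factor = 3.00 μM / (1.02 × 10^-7 μM) = 2.9412 × 10^7
Step-1 factor = 2.9412 × 10^7 / 1.0925 × 10^6 = 26.921
v = 1750 μL / 26.921 = 65.0 μL

65.0 μL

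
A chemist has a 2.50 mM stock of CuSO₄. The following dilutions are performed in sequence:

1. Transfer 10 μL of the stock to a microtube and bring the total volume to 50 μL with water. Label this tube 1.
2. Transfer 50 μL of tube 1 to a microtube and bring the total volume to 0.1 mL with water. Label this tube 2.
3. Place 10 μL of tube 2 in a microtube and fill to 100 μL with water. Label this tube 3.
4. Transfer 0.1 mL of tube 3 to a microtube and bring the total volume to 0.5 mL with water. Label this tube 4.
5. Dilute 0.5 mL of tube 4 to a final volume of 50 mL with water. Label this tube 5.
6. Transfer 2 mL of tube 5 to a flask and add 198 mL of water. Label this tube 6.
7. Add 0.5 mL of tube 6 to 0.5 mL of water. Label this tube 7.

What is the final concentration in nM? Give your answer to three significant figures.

0.250 nM

Step 1: 10 μL brought to 50 μL → factor 50/10 = 5
Step 2: 50 μL brought to 0.1 mL → factor 100/50 = 2
Step 3: 10 μL brought to 100 μL → factor 100/10 = 10
Step 4: 0.1 mL brought to 0.5 mL → factor 0.5/0.1 = 5
Step 5: 0.5 mL brought to 50 mL → factor 50/0.5 = 100
Step 6: 2 mL + 198 mL = 200 mL total → factor 200/2 = 100
Step 7: 0.5 mL + 0.5 mL = 1 mL total → factor 1/0.5 = 2
Overall dilution factor = 5 × 2 × 10 × 5 × 100 × 100 × 2 = 1 × 10^7
Final = 2.50 mM / 1 × 10^7 = 2.500 × 10^-7 mM = 0.250 nM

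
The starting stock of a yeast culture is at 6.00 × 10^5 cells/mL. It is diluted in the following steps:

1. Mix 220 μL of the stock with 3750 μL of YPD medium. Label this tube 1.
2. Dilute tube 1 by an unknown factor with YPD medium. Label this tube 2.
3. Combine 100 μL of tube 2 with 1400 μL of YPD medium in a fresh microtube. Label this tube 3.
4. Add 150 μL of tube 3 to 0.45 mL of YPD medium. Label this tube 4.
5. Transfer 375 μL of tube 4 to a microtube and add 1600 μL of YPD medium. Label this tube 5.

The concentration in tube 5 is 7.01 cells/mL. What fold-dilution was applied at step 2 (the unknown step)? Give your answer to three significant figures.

Step 1: 220 μL + 3750 μL = 3970 μL total → factor 3970/220 = 18.045
Step 2: unknown factor x
Step 3: 100 μL + 1400 μL = 1500 μL total → factor 1500/100 = 15
Step 4: 150 μL + 0.45 mL = 600 μL total → factor 600/150 = 4
Step 5: 375 μL + 1600 μL = 1975 μL total → factor 1975/375 = 5.2667
Product of known-step factors = 5702.4
Overall factor = 6.00 × 10^5 cells/mL / (7.01 cells/mL) = 85592
x = 85592 / 5702.4 = 15.0

15.0-fold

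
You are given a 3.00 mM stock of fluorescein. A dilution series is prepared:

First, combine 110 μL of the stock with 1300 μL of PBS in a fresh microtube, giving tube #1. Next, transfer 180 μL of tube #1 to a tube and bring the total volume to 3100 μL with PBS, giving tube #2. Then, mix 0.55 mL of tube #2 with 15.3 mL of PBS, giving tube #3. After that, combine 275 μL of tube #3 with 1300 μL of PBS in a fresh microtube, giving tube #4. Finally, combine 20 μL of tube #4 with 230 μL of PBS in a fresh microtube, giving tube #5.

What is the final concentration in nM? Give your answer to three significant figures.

Step 1: 110 μL + 1300 μL = 1410 μL total → factor 1410/110 = 12.818
Step 2: 180 μL brought to 3100 μL → factor 3100/180 = 17.222
Step 3: 0.55 mL + 15.3 mL = 15.85 mL total → factor 15.85/0.55 = 28.818
Step 4: 275 μL + 1300 μL = 1575 μL total → factor 1575/275 = 5.7273
Step 5: 20 μL + 230 μL = 250 μL total → factor 250/20 = 12.5
Overall dilution factor = 12.818 × 17.222 × 28.818 × 5.7273 × 12.5 = 4.5545 × 10^5
Final = 3.00 mM / 4.5545 × 10^5 = 6.587 × 10^-6 mM = 6.59 nM

6.59 nM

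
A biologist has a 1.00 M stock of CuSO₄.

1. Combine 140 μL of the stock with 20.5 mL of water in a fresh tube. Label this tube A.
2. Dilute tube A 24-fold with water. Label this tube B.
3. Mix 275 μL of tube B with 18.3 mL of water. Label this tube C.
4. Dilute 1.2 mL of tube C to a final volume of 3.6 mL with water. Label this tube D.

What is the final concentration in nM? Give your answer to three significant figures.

Step 1: 140 μL + 20.5 mL = 20640 μL total → factor 20640/140 = 147.43
Step 2: 24-fold → factor 24
Step 3: 275 μL + 18.3 mL = 18575 μL total → factor 18575/275 = 67.545
Step 4: 1.2 mL brought to 3.6 mL → factor 3.6/1.2 = 3
Overall dilution factor = 147.43 × 24 × 67.545 × 3 = 7.1699 × 10^5
Final = 1.00 M / 7.1699 × 10^5 = 1.395 × 10^-6 M = 1.39 × 10^3 nM

1.39 × 10^3 nM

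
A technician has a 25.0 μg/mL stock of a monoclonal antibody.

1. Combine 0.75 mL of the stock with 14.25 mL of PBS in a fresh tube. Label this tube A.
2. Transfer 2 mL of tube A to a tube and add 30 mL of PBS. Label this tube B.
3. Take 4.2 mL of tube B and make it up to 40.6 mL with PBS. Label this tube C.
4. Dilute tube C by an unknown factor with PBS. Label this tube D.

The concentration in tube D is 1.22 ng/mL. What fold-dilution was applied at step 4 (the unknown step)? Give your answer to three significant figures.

Step 1: 0.75 mL + 14.25 mL = 15 mL total → factor 15/0.75 = 20
Step 2: 2 mL + 30 mL = 32 mL total → factor 32/2 = 16
Step 3: 4.2 mL brought to 40.6 mL → factor 40.6/4.2 = 9.6667
Step 4: unknown factor x
Product of known-step factors = 3093.3
Overall factor = 25.0 μg/mL / (1.22 ng/mL) = 20492
x = 20492 / 3093.3 = 6.62

6.62-fold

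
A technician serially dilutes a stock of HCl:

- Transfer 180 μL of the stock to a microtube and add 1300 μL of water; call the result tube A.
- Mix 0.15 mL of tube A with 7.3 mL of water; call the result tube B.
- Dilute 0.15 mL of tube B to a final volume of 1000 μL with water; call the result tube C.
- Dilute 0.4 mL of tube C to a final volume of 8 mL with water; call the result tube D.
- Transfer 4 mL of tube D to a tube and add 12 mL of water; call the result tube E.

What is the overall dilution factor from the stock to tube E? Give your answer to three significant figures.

Step 1: 180 μL + 1300 μL = 1480 μL total → factor 1480/180 = 8.2222
Step 2: 0.15 mL + 7.3 mL = 7.45 mL total → factor 7.45/0.15 = 49.667
Step 3: 0.15 mL brought to 1000 μL → factor 1/0.15 = 6.6667
Step 4: 0.4 mL brought to 8 mL → factor 8/0.4 = 20
Step 5: 4 mL + 12 mL = 16 mL total → factor 16/4 = 4
Overall dilution factor = 8.2222 × 49.667 × 6.6667 × 20 × 4 = 2.178 × 10^5

2.18 × 10^5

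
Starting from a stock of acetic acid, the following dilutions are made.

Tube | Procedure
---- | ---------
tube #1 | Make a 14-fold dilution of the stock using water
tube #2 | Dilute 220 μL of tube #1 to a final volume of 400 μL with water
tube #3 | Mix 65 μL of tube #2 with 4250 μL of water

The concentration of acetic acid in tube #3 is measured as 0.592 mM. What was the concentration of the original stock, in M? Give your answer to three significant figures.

1.00 M

Step 1: 14-fold → factor 14
Step 2: 220 μL brought to 400 μL → factor 400/220 = 1.8182
Step 3: 65 μL + 4250 μL = 4315 μL total → factor 4315/65 = 66.385
Overall dilution factor = 14 × 1.8182 × 66.385 = 1689.8
Stock = 0.592 mM × 1689.8 = 1000 mM = 1.00 M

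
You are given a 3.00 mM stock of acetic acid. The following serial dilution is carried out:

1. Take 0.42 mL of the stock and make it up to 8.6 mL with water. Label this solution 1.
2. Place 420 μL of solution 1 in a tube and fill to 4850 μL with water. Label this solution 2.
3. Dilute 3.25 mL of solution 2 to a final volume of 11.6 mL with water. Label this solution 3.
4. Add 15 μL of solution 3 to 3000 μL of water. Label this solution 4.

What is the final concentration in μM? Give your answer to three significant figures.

0.0177 μM

Step 1: 0.42 mL brought to 8.6 mL → factor 8.6/0.42 = 20.476
Step 2: 420 μL brought to 4850 μL → factor 4850/420 = 11.548
Step 3: 3.25 mL brought to 11.6 mL → factor 11.6/3.25 = 3.5692
Step 4: 15 μL + 3000 μL = 3015 μL total → factor 3015/15 = 201
Overall dilution factor = 20.476 × 11.548 × 3.5692 × 201 = 1.6963 × 10^5
Final = 3.00 mM / 1.6963 × 10^5 = 1.769 × 10^-5 mM = 0.0177 μM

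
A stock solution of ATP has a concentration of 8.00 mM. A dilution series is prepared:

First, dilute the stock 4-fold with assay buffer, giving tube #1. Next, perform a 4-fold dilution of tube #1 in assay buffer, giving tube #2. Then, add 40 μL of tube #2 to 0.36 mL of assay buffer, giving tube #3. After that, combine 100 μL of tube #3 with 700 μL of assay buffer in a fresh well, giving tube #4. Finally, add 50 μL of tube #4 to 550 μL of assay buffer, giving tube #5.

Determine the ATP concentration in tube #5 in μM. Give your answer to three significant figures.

Step 1: 4-fold → factor 4
Step 2: 4-fold → factor 4
Step 3: 40 μL + 0.36 mL = 400 μL total → factor 400/40 = 10
Step 4: 100 μL + 700 μL = 800 μL total → factor 800/100 = 8
Step 5: 50 μL + 550 μL = 600 μL total → factor 600/50 = 12
Overall dilution factor = 4 × 4 × 10 × 8 × 12 = 15360
Final = 8.00 mM / 15360 = 0.0005208 mM = 0.521 μM

0.521 μM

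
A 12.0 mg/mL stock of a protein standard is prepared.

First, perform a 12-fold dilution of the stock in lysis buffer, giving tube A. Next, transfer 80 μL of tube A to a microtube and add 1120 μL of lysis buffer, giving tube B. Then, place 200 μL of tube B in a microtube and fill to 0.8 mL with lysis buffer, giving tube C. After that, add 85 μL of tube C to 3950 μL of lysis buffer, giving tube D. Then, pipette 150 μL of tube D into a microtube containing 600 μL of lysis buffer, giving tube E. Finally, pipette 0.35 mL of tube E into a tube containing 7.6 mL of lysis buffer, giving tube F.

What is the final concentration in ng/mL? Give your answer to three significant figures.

3.09 ng/mL

Step 1: 12-fold → factor 12
Step 2: 80 μL + 1120 μL = 1200 μL total → factor 1200/80 = 15
Step 3: 200 μL brought to 0.8 mL → factor 800/200 = 4
Step 4: 85 μL + 3950 μL = 4035 μL total → factor 4035/85 = 47.471
Step 5: 150 μL + 600 μL = 750 μL total → factor 750/150 = 5
Step 6: 0.35 mL + 7.6 mL = 7.95 mL total → factor 7.95/0.35 = 22.714
Overall dilution factor = 12 × 15 × 4 × 47.471 × 5 × 22.714 = 3.8817 × 10^6
Final = 12.0 mg/mL / 3.8817 × 10^6 = 3.091 × 10^-6 mg/mL = 3.09 ng/mL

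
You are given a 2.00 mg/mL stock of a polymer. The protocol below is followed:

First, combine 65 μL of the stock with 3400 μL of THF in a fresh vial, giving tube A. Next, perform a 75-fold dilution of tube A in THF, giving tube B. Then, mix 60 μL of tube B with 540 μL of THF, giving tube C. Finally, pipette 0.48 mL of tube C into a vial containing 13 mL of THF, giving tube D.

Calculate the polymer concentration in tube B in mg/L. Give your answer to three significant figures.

Step 1: 65 μL + 3400 μL = 3465 μL total → factor 3465/65 = 53.308
Step 2: 75-fold → factor 75
Dilution factor through tube B = 53.308 × 75 = 3998.1
[tube B] = 2.00 mg/mL / 3998.1 = 0.0005002 mg/mL = 0.500 mg/L

0.500 mg/L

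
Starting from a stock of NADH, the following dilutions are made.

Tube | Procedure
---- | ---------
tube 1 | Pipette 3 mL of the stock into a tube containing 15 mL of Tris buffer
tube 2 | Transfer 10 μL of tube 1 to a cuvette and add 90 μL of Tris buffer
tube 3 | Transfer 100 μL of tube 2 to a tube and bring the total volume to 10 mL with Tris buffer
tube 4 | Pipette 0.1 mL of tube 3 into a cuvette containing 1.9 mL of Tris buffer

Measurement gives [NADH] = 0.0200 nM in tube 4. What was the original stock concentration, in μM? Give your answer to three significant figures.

Step 1: 3 mL + 15 mL = 18 mL total → factor 18/3 = 6
Step 2: 10 μL + 90 μL = 100 μL total → factor 100/10 = 10
Step 3: 100 μL brought to 10 mL → factor 10000/100 = 100
Step 4: 0.1 mL + 1.9 mL = 2 mL total → factor 2/0.1 = 20
Overall dilution factor = 6 × 10 × 100 × 20 = 1.2 × 10^5
Stock = 0.0200 nM × 1.2 × 10^5 = 2400 nM = 2.40 μM

2.40 μM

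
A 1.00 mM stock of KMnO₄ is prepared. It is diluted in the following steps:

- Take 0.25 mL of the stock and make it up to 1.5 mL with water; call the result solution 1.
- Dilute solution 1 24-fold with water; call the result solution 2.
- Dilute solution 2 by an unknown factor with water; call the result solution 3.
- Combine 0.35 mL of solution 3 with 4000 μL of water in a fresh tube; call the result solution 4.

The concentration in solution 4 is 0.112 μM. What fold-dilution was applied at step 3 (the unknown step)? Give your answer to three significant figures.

4.99-fold

Step 1: 0.25 mL brought to 1.5 mL → factor 1.5/0.25 = 6
Step 2: 24-fold → factor 24
Step 3: unknown factor x
Step 4: 0.35 mL + 4000 μL = 4.35 mL total → factor 4.35/0.35 = 12.429
Product of known-step factors = 1789.7
Overall factor = 1.00 mM / (0.112 μM) = 8928.6
x = 8928.6 / 1789.7 = 4.99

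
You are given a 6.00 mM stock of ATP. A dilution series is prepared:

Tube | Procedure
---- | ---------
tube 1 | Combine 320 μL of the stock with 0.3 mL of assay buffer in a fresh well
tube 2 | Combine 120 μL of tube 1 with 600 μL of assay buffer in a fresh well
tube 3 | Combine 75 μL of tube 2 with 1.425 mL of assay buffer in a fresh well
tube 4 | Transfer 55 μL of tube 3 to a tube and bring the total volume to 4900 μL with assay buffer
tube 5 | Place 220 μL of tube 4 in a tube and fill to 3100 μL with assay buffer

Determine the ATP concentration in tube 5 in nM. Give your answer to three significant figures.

Step 1: 320 μL + 0.3 mL = 620 μL total → factor 620/320 = 1.9375
Step 2: 120 μL + 600 μL = 720 μL total → factor 720/120 = 6
Step 3: 75 μL + 1.425 mL = 1500 μL total → factor 1500/75 = 20
Step 4: 55 μL brought to 4900 μL → factor 4900/55 = 89.091
Step 5: 220 μL brought to 3100 μL → factor 3100/220 = 14.091
Overall dilution factor = 1.9375 × 6 × 20 × 89.091 × 14.091 = 2.9187 × 10^5
Final = 6.00 mM / 2.9187 × 10^5 = 2.056 × 10^-5 mM = 20.6 nM

20.6 nM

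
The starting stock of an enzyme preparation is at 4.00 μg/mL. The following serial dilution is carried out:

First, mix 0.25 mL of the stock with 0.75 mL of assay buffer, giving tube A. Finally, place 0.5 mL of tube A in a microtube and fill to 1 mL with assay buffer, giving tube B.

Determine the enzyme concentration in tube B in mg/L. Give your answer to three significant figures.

0.500 mg/L

Step 1: 0.25 mL + 0.75 mL = 1 mL total → factor 1/0.25 = 4
Step 2: 0.5 mL brought to 1 mL → factor 1/0.5 = 2
Overall dilution factor = 4 × 2 = 8
Final = 4.00 μg/mL / 8 = 0.5000 μg/mL = 0.500 mg/L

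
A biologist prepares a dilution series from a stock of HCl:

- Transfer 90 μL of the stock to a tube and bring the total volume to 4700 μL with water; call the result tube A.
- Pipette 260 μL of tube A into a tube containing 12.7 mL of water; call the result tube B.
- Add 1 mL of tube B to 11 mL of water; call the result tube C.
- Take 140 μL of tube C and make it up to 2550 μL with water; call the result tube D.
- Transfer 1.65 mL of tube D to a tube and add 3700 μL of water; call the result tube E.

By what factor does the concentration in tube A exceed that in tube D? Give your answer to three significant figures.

1.09 × 10^4

Step 1: 90 μL brought to 4700 μL → factor 4700/90 = 52.222
Step 2: 260 μL + 12.7 mL = 12960 μL total → factor 12960/260 = 49.846
Step 3: 1 mL + 11 mL = 12 mL total → factor 12/1 = 12
Step 4: 140 μL brought to 2550 μL → factor 2550/140 = 18.214
Dilution factor to tube A = 52.222; to tube D = 5.6896 × 10^5
[tube A]/[tube D] = (factor to tube D)/(factor to tube A) = 5.6896 × 10^5/52.222 = 1.09 × 10^4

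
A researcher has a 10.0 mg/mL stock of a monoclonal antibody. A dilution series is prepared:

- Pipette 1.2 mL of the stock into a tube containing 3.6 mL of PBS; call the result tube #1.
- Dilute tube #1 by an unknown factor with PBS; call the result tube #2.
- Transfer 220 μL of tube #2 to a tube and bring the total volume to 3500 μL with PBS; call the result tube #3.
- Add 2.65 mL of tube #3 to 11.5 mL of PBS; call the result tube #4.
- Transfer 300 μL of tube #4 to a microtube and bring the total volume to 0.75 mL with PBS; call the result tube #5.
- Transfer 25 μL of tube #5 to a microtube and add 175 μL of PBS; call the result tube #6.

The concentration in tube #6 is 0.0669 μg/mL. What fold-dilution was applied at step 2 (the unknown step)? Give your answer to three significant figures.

22.0-fold

Step 1: 1.2 mL + 3.6 mL = 4.8 mL total → factor 4.8/1.2 = 4
Step 2: unknown factor x
Step 3: 220 μL brought to 3500 μL → factor 3500/220 = 15.909
Step 4: 2.65 mL + 11.5 mL = 14.15 mL total → factor 14.15/2.65 = 5.3396
Step 5: 300 μL brought to 0.75 mL → factor 750/300 = 2.5
Step 6: 25 μL + 175 μL = 200 μL total → factor 200/25 = 8
Product of known-step factors = 6795.9
Overall factor = 10.0 mg/mL / (0.0669 μg/mL) = 1.4948 × 10^5
x = 1.4948 × 10^5 / 6795.9 = 22.0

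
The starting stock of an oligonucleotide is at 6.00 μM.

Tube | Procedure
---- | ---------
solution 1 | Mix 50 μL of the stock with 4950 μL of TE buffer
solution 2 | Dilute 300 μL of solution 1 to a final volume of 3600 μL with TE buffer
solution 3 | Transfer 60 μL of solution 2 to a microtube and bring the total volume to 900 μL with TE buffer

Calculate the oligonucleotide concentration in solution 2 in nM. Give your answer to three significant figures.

Step 1: 50 μL + 4950 μL = 5000 μL total → factor 5000/50 = 100
Step 2: 300 μL brought to 3600 μL → factor 3600/300 = 12
Dilution factor through solution 2 = 100 × 12 = 1200
[solution 2] = 6.00 μM / 1200 = 0.005000 μM = 5.00 nM

5.00 nM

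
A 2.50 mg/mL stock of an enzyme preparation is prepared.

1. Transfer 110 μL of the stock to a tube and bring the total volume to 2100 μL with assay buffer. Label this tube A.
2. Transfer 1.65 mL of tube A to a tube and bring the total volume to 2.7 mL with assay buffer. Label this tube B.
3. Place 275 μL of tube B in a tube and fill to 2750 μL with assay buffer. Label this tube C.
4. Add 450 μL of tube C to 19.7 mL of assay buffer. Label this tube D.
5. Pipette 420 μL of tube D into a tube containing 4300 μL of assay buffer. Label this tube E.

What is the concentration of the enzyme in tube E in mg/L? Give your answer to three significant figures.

0.0159 mg/L

Step 1: 110 μL brought to 2100 μL → factor 2100/110 = 19.091
Step 2: 1.65 mL brought to 2.7 mL → factor 2.7/1.65 = 1.6364
Step 3: 275 μL brought to 2750 μL → factor 2750/275 = 10
Step 4: 450 μL + 19.7 mL = 20150 μL total → factor 20150/450 = 44.778
Step 5: 420 μL + 4300 μL = 4720 μL total → factor 4720/420 = 11.238
Overall dilution factor = 19.091 × 1.6364 × 10 × 44.778 × 11.238 = 1.572 × 10^5
Final = 2.50 mg/mL / 1.572 × 10^5 = 1.590 × 10^-5 mg/mL = 0.0159 mg/L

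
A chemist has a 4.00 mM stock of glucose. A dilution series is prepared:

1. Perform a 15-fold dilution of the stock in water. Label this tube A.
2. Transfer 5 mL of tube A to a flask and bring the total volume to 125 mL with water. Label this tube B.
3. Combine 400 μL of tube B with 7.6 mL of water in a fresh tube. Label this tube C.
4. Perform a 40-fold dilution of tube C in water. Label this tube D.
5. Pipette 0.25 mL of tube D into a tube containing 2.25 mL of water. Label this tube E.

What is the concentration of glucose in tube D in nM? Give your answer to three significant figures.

13.3 nM

Step 1: 15-fold → factor 15
Step 2: 5 mL brought to 125 mL → factor 125/5 = 25
Step 3: 400 μL + 7.6 mL = 8000 μL total → factor 8000/400 = 20
Step 4: 40-fold → factor 40
Dilution factor through tube D = 15 × 25 × 20 × 40 = 3 × 10^5
[tube D] = 4.00 mM / 3 × 10^5 = 1.333 × 10^-5 mM = 13.3 nM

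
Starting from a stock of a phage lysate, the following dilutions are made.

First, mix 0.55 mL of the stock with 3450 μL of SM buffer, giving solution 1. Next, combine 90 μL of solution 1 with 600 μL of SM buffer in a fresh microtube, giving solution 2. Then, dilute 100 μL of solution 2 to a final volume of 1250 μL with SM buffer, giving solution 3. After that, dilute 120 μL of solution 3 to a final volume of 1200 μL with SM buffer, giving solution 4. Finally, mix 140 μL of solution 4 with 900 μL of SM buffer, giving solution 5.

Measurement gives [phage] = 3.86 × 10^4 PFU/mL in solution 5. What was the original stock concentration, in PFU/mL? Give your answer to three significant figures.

Step 1: 0.55 mL + 3450 μL = 4 mL total → factor 4/0.55 = 7.2727
Step 2: 90 μL + 600 μL = 690 μL total → factor 690/90 = 7.6667
Step 3: 100 μL brought to 1250 μL → factor 1250/100 = 12.5
Step 4: 120 μL brought to 1200 μL → factor 1200/120 = 10
Step 5: 140 μL + 900 μL = 1040 μL total → factor 1040/140 = 7.4286
Overall dilution factor = 7.2727 × 7.6667 × 12.5 × 10 × 7.4286 = 51775
Stock = 3.86 × 10^4 PFU/mL × 51775 = 2.00 × 10^9 PFU/mL

2.00 × 10^9 PFU/mL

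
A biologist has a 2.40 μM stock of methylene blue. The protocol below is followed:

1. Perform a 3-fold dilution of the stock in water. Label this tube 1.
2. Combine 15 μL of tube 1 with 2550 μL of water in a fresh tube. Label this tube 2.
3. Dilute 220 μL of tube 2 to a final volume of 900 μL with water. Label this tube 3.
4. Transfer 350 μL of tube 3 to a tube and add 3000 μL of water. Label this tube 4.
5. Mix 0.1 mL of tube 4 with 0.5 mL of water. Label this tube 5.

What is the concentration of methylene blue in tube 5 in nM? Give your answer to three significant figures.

0.0199 nM

Step 1: 3-fold → factor 3
Step 2: 15 μL + 2550 μL = 2565 μL total → factor 2565/15 = 171
Step 3: 220 μL brought to 900 μL → factor 900/220 = 4.0909
Step 4: 350 μL + 3000 μL = 3350 μL total → factor 3350/350 = 9.5714
Step 5: 0.1 mL + 0.5 mL = 0.6 mL total → factor 0.6/0.1 = 6
Overall dilution factor = 3 × 171 × 4.0909 × 9.5714 × 6 = 1.2052 × 10^5
Final = 2.40 μM / 1.2052 × 10^5 = 1.991 × 10^-5 μM = 0.0199 nM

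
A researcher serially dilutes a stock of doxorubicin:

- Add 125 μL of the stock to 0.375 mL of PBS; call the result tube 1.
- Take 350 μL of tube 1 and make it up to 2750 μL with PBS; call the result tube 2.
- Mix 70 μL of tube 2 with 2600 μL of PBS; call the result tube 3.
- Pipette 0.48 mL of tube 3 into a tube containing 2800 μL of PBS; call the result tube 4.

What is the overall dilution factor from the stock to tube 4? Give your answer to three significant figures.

Step 1: 125 μL + 0.375 mL = 500 μL total → factor 500/125 = 4
Step 2: 350 μL brought to 2750 μL → factor 2750/350 = 7.8571
Step 3: 70 μL + 2600 μL = 2670 μL total → factor 2670/70 = 38.143
Step 4: 0.48 mL + 2800 μL = 3.28 mL total → factor 3.28/0.48 = 6.8333
Overall dilution factor = 4 × 7.8571 × 38.143 × 6.8333 = 8191.6

8.19 × 10^3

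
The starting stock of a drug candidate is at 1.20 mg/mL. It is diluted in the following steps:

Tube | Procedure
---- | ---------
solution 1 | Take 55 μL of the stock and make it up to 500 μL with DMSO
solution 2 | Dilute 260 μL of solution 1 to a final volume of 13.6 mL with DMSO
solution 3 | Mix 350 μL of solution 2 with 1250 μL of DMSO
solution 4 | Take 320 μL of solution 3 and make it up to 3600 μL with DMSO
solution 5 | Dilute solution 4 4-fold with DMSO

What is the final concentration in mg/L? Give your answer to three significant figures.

0.0123 mg/L

Step 1: 55 μL brought to 500 μL → factor 500/55 = 9.0909
Step 2: 260 μL brought to 13.6 mL → factor 13600/260 = 52.308
Step 3: 350 μL + 1250 μL = 1600 μL total → factor 1600/350 = 4.5714
Step 4: 320 μL brought to 3600 μL → factor 3600/320 = 11.25
Step 5: 4-fold → factor 4
Overall dilution factor = 9.0909 × 52.308 × 4.5714 × 11.25 × 4 = 97822
Final = 1.20 mg/mL / 97822 = 1.227 × 10^-5 mg/mL = 0.0123 mg/L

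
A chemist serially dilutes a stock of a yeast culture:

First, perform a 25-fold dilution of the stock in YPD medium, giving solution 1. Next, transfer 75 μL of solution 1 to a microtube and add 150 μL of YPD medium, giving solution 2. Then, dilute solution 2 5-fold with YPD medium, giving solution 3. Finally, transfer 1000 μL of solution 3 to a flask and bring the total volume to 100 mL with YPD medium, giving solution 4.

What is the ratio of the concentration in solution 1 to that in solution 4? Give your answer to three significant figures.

1.50 × 10^3

Step 1: 25-fold → factor 25
Step 2: 75 μL + 150 μL = 225 μL total → factor 225/75 = 3
Step 3: 5-fold → factor 5
Step 4: 1000 μL brought to 100 mL → factor 1 × 10^5/1000 = 100
Dilution factor to solution 1 = 25; to solution 4 = 37500
[solution 1]/[solution 4] = (factor to solution 4)/(factor to solution 1) = 37500/25 = 1.50 × 10^3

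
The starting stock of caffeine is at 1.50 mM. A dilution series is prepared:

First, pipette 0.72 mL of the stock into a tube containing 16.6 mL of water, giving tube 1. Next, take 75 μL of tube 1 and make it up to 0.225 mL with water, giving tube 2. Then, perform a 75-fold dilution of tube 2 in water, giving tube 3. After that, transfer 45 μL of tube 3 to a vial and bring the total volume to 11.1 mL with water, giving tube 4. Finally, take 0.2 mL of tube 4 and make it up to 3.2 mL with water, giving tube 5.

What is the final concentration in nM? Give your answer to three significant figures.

0.0702 nM

Step 1: 0.72 mL + 16.6 mL = 17.32 mL total → factor 17.32/0.72 = 24.056
Step 2: 75 μL brought to 0.225 mL → factor 225/75 = 3
Step 3: 75-fold → factor 75
Step 4: 45 μL brought to 11.1 mL → factor 11100/45 = 246.67
Step 5: 0.2 mL brought to 3.2 mL → factor 3.2/0.2 = 16
Overall dilution factor = 24.056 × 3 × 75 × 246.67 × 16 = 2.1361 × 10^7
Final = 1.50 mM / 2.1361 × 10^7 = 7.022 × 10^-8 mM = 0.0702 nM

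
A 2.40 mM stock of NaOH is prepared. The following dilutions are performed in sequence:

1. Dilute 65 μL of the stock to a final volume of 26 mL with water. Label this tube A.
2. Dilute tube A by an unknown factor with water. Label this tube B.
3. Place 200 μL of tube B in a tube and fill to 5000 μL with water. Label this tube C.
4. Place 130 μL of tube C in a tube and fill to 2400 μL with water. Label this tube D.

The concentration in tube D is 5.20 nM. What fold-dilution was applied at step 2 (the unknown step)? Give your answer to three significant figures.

Step 1: 65 μL brought to 26 mL → factor 26000/65 = 400
Step 2: unknown factor x
Step 3: 200 μL brought to 5000 μL → factor 5000/200 = 25
Step 4: 130 μL brought to 2400 μL → factor 2400/130 = 18.462
Product of known-step factors = 1.8462 × 10^5
Overall factor = 2.40 mM / (5.20 nM) = 4.6154 × 10^5
x = 4.6154 × 10^5 / 1.8462 × 10^5 = 2.50

2.50-fold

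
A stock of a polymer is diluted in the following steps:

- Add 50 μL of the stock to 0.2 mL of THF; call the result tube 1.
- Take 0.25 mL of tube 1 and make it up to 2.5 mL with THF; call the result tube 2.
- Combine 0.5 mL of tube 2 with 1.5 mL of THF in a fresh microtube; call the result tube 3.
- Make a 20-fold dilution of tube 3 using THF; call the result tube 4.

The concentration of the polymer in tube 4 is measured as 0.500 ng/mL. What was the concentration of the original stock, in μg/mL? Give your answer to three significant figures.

2.00 μg/mL

Step 1: 50 μL + 0.2 mL = 250 μL total → factor 250/50 = 5
Step 2: 0.25 mL brought to 2.5 mL → factor 2.5/0.25 = 10
Step 3: 0.5 mL + 1.5 mL = 2 mL total → factor 2/0.5 = 4
Step 4: 20-fold → factor 20
Overall dilution factor = 5 × 10 × 4 × 20 = 4000
Stock = 0.500 ng/mL × 4000 = 2000 ng/mL = 2.00 μg/mL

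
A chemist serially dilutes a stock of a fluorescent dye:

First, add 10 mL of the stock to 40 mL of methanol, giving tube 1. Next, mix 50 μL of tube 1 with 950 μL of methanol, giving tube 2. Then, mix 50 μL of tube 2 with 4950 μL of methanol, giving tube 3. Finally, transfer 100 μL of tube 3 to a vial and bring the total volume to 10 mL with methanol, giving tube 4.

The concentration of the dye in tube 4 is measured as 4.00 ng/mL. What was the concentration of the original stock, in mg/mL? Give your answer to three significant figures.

4.00 mg/mL

Step 1: 10 mL + 40 mL = 50 mL total → factor 50/10 = 5
Step 2: 50 μL + 950 μL = 1000 μL total → factor 1000/50 = 20
Step 3: 50 μL + 4950 μL = 5000 μL total → factor 5000/50 = 100
Step 4: 100 μL brought to 10 mL → factor 10000/100 = 100
Overall dilution factor = 5 × 20 × 100 × 100 = 1 × 10^6
Stock = 4.00 ng/mL × 1 × 10^6 = 4.000 × 10^6 ng/mL = 4.00 mg/mL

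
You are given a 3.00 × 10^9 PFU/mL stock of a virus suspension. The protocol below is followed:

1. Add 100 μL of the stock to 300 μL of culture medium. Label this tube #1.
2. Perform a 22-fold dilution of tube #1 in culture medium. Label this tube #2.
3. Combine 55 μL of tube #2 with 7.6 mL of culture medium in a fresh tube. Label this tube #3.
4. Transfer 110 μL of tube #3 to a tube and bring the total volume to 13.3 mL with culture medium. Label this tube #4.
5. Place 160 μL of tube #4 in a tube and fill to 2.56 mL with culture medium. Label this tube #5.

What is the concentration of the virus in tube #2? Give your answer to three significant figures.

3.41 × 10^7 PFU/mL

Step 1: 100 μL + 300 μL = 400 μL total → factor 400/100 = 4
Step 2: 22-fold → factor 22
Dilution factor through tube #2 = 4 × 22 = 88
[tube #2] = 3.00 × 10^9 PFU/mL / 88 = 3.41 × 10^7 PFU/mL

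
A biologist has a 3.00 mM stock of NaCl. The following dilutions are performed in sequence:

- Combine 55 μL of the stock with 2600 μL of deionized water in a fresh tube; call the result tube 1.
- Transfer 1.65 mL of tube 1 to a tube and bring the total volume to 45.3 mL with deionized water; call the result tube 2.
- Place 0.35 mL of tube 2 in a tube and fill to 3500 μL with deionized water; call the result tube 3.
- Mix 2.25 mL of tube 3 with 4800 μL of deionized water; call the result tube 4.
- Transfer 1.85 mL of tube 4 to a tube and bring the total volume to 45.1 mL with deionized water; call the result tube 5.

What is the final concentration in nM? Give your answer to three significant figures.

Step 1: 55 μL + 2600 μL = 2655 μL total → factor 2655/55 = 48.273
Step 2: 1.65 mL brought to 45.3 mL → factor 45.3/1.65 = 27.455
Step 3: 0.35 mL brought to 3500 μL → factor 3.5/0.35 = 10
Step 4: 2.25 mL + 4800 μL = 7.05 mL total → factor 7.05/2.25 = 3.1333
Step 5: 1.85 mL brought to 45.1 mL → factor 45.1/1.85 = 24.378
Overall dilution factor = 48.273 × 27.455 × 10 × 3.1333 × 24.378 = 1.0123 × 10^6
Final = 3.00 mM / 1.0123 × 10^6 = 2.963 × 10^-6 mM = 2.96 nM

2.96 nM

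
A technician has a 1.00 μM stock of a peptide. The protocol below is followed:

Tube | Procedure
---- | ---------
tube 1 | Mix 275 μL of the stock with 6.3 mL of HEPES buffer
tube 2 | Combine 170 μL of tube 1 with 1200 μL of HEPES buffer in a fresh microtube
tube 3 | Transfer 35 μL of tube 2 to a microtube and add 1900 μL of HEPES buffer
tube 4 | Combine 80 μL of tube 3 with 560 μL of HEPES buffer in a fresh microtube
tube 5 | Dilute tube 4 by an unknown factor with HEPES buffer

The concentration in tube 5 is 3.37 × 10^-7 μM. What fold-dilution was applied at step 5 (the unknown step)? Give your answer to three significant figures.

34.8-fold

Step 1: 275 μL + 6.3 mL = 6575 μL total → factor 6575/275 = 23.909
Step 2: 170 μL + 1200 μL = 1370 μL total → factor 1370/170 = 8.0588
Step 3: 35 μL + 1900 μL = 1935 μL total → factor 1935/35 = 55.286
Step 4: 80 μL + 560 μL = 640 μL total → factor 640/80 = 8
Step 5: unknown factor x
Product of known-step factors = 85219
Overall factor = 1.00 μM / (3.37 × 10^-7 μM) = 2.9674 × 10^6
x = 2.9674 × 10^6 / 85219 = 34.8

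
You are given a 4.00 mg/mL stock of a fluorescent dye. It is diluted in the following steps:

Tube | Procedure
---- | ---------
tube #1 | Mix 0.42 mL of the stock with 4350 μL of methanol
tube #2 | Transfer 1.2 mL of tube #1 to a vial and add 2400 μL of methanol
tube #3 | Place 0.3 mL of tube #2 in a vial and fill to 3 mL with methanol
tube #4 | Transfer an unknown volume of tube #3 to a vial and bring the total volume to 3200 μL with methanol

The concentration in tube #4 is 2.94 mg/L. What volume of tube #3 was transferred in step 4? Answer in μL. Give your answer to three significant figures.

Step 1: 0.42 mL + 4350 μL = 4.77 mL total → factor 4.77/0.42 = 11.357
Step 2: 1.2 mL + 2400 μL = 3.6 mL total → factor 3.6/1.2 = 3
Step 3: 0.3 mL brought to 3 mL → factor 3/0.3 = 10
Step 4: v brought to 3200 μL → factor = 3200 μL/v
Product of known-step factors = 340.71
Overall factor = 4.00 mg/mL / (2.94 mg/L) = 1360.5
Step-4 factor = 1360.5 / 340.71 = 3.9932
v = 3200 μL / 3.9932 = 801 μL

801 μL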